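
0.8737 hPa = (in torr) 0.6553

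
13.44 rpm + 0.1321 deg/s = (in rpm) 13.46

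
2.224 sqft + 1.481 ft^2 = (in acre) 8.506e-05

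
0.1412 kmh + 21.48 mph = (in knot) 18.74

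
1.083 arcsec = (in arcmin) 0.01805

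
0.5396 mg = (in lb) 1.19e-06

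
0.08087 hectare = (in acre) 0.1998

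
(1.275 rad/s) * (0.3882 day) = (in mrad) 4.276e+07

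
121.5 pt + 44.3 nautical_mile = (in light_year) 8.672e-12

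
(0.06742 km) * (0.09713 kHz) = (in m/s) 6549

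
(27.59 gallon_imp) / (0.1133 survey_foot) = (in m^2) 3.632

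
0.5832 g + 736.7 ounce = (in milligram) 2.089e+07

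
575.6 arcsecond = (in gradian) 0.1777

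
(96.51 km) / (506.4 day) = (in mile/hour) 0.004934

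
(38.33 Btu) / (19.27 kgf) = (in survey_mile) 0.133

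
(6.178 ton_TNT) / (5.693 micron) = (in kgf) 4.63e+14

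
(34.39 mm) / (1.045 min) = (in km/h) 0.001975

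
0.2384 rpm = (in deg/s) 1.43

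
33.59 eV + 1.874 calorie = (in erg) 7.841e+07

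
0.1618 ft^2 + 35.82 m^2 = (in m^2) 35.84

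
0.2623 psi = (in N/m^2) 1808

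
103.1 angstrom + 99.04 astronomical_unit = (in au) 99.04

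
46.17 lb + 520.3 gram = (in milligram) 2.146e+07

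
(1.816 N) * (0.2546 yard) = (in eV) 2.639e+18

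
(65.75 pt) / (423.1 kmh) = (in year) 6.258e-12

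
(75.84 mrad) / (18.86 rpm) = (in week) 6.349e-08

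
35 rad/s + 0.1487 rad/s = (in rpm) 335.6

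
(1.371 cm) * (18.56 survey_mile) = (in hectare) 0.04095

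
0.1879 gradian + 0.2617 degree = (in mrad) 7.519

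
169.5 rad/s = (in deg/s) 9712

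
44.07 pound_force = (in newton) 196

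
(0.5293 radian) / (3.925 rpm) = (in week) 2.129e-06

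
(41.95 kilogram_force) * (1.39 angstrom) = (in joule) 5.718e-08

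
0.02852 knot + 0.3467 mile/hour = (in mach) 0.0004983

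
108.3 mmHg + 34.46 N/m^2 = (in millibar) 144.7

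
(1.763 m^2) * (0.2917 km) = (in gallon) 1.359e+05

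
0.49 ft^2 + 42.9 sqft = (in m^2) 4.031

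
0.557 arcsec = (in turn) 4.298e-07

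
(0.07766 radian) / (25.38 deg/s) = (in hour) 4.87e-05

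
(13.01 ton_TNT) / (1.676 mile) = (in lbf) 4.537e+06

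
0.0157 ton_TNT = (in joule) 6.569e+07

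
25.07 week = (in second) 1.516e+07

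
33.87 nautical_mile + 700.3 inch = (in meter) 6.275e+04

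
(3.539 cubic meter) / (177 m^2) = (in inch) 0.7872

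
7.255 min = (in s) 435.3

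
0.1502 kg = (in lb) 0.3311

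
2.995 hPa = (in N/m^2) 299.5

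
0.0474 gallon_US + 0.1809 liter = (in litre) 0.3603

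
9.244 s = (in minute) 0.1541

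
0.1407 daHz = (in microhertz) 1.407e+06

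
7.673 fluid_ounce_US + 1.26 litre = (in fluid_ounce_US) 50.28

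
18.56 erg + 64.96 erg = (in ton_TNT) 1.996e-15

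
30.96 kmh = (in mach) 0.02526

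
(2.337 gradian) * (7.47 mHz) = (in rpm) 0.002619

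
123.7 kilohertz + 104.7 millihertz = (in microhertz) 1.237e+11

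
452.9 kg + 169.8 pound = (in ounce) 1.869e+04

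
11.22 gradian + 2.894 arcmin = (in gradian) 11.27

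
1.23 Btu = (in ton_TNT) 3.102e-07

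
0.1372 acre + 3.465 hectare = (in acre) 8.699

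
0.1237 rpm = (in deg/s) 0.7422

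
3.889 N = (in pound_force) 0.8743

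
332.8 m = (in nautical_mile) 0.1797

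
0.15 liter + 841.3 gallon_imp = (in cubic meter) 3.825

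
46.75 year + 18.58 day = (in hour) 4.1e+05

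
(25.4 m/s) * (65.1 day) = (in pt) 4.05e+11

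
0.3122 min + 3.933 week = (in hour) 660.7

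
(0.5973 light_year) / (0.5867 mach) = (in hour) 7.857e+09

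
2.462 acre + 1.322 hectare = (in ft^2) 2.495e+05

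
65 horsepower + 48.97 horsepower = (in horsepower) 114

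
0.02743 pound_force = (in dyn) 1.22e+04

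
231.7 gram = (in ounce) 8.173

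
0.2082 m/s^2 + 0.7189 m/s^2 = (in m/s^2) 0.9271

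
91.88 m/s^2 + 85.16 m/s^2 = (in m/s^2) 177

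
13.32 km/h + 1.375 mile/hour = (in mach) 0.01267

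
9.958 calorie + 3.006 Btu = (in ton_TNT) 7.68e-07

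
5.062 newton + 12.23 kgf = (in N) 125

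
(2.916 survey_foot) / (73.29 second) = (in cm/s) 1.213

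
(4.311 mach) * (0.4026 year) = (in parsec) 6.04e-07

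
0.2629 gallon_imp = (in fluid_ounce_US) 40.41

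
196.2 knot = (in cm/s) 1.009e+04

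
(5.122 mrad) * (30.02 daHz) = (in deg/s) 88.1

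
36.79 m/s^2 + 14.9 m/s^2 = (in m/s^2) 51.69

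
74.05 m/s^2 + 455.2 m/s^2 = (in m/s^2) 529.2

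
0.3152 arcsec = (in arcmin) 0.005253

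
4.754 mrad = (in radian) 0.004754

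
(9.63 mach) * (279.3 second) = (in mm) 9.158e+08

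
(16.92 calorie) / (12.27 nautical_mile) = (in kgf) 0.0003177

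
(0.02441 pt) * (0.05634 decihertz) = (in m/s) 4.852e-08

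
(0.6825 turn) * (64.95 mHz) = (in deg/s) 15.96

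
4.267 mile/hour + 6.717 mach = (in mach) 6.723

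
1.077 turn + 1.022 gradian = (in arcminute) 2.332e+04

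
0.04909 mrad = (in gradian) 0.003125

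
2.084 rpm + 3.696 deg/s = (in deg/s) 16.2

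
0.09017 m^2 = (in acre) 2.228e-05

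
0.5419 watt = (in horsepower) 0.0007267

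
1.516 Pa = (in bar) 1.516e-05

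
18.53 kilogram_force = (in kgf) 18.53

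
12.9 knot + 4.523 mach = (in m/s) 1547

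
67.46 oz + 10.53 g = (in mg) 1.923e+06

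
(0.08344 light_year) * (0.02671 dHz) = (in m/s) 2.108e+12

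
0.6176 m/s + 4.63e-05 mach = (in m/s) 0.6334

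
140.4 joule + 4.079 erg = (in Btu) 0.1331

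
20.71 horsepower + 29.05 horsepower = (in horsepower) 49.76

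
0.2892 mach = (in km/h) 354.5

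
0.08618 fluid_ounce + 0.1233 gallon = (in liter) 0.4693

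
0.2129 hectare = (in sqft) 2.292e+04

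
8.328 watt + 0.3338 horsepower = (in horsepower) 0.345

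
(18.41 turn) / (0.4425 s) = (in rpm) 2496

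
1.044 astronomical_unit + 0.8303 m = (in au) 1.044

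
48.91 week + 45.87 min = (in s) 2.958e+07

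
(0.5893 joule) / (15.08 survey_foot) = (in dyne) 1.282e+04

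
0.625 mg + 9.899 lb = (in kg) 4.49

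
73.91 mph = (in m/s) 33.04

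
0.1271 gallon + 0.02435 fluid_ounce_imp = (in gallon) 0.1273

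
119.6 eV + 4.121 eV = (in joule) 1.982e-17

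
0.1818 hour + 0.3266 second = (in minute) 10.91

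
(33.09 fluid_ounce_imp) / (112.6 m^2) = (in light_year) 8.826e-22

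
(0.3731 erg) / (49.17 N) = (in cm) 7.588e-08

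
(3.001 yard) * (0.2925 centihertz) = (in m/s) 0.008027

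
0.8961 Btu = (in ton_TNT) 2.26e-07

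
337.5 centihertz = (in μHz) 3.375e+06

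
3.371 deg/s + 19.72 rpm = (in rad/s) 2.124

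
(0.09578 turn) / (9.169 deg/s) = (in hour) 0.001045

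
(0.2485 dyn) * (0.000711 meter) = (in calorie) 4.223e-10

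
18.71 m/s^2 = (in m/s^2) 18.71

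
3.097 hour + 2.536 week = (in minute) 2.575e+04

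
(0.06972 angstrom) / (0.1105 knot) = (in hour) 3.407e-14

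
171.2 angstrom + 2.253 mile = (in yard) 3965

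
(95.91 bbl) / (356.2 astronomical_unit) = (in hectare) 2.862e-17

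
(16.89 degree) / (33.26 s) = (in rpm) 0.08464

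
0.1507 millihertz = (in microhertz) 150.7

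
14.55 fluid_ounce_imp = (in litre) 0.4134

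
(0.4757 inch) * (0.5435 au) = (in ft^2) 1.057e+10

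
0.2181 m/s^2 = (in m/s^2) 0.2181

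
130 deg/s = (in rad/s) 2.269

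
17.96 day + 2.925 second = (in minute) 2.586e+04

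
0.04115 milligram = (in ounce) 1.452e-06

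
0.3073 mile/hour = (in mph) 0.3073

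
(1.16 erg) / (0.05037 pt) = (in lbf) 0.001468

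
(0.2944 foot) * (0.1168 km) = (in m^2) 10.48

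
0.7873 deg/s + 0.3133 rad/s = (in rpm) 3.123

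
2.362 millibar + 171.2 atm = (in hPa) 1.735e+05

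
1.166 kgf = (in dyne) 1.143e+06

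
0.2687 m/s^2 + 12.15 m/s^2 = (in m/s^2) 12.42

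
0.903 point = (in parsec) 1.032e-20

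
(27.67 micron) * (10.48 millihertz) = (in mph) 6.487e-07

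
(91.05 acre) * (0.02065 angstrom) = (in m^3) 7.609e-07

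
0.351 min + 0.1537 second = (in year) 6.727e-07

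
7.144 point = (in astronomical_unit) 1.685e-14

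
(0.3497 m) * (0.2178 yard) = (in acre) 1.721e-05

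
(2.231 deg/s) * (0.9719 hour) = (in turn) 21.68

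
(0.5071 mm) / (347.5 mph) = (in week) 5.397e-12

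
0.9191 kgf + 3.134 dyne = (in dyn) 9.013e+05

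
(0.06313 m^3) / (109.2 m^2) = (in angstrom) 5.781e+06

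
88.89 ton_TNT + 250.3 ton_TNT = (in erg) 1.419e+19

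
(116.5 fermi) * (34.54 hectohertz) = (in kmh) 1.449e-09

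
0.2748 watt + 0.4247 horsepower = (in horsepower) 0.4251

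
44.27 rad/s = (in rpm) 422.7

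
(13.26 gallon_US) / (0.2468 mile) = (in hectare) 1.264e-08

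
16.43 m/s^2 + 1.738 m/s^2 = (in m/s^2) 18.17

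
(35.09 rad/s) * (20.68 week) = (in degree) 2.515e+10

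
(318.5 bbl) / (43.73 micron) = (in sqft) 1.246e+07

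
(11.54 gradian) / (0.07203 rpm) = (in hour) 0.006675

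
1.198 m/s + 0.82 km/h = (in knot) 2.771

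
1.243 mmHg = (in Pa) 165.7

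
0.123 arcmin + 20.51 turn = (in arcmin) 4.43e+05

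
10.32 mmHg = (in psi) 0.1996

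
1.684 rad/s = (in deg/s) 96.49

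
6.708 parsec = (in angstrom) 2.07e+27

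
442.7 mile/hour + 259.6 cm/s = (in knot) 389.7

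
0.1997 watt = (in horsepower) 0.0002678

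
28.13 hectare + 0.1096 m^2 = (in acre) 69.51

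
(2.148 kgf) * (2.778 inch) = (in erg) 1.486e+07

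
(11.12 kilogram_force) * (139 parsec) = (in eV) 2.919e+39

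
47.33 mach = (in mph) 3.605e+04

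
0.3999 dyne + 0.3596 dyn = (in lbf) 1.707e-06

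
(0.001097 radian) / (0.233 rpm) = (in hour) 1.249e-05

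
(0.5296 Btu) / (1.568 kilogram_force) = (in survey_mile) 0.02258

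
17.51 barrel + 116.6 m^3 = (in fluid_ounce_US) 4.037e+06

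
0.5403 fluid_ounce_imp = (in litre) 0.01535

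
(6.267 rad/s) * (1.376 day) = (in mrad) 7.451e+08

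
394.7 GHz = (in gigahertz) 394.7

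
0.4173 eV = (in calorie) 1.598e-20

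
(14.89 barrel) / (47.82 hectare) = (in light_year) 5.233e-22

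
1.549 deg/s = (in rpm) 0.2582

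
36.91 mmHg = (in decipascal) 4.921e+04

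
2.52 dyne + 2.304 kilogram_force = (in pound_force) 5.079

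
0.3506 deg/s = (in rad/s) 0.006119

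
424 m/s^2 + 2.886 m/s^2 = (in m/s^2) 426.9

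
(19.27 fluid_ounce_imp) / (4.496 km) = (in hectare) 1.218e-11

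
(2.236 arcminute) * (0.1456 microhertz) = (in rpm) 9.043e-10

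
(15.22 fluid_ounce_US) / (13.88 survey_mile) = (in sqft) 2.169e-07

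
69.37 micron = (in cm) 0.006937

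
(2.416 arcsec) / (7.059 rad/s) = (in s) 1.659e-06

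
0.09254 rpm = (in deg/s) 0.5552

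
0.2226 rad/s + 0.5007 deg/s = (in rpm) 2.209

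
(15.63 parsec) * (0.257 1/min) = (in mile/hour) 4.621e+15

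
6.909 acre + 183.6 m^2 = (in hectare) 2.814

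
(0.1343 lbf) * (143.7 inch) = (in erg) 2.18e+07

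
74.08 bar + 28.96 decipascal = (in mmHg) 5.556e+04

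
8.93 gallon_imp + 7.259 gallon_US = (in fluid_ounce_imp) 2396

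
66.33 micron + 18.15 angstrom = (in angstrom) 6.633e+05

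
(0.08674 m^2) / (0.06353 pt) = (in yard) 4233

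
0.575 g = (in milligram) 575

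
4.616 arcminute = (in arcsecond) 277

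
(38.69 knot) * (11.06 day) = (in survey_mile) 1.182e+04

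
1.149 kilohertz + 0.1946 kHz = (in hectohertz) 13.44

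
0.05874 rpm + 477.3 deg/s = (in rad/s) 8.337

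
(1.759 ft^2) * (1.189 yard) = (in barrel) 1.118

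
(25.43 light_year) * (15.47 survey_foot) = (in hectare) 1.134e+14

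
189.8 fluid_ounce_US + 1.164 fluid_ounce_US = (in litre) 5.647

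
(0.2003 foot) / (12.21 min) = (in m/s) 8.334e-05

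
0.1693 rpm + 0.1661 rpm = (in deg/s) 2.012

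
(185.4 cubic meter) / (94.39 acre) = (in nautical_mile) 2.621e-07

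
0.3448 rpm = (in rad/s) 0.03611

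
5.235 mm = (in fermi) 5.235e+12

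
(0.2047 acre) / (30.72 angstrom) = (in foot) 8.847e+11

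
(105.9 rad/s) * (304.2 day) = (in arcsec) 5.741e+14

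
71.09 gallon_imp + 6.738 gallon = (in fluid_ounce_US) 1.179e+04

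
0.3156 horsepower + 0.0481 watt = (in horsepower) 0.3157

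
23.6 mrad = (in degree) 1.352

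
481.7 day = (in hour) 1.156e+04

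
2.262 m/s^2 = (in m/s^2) 2.262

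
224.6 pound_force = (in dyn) 9.991e+07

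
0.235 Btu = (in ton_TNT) 5.926e-08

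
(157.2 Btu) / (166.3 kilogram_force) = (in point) 2.883e+05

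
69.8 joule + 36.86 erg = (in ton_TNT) 1.668e-08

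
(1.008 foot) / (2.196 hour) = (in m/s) 3.886e-05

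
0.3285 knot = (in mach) 0.0004963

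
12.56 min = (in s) 753.6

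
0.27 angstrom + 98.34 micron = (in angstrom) 9.834e+05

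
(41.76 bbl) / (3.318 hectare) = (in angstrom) 2.001e+06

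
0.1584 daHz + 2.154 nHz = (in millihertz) 1584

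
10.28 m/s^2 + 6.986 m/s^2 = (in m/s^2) 17.27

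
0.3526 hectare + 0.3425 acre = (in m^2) 4912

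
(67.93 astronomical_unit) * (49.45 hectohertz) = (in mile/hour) 1.124e+17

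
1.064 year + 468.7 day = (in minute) 1.234e+06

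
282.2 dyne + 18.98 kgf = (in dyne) 1.861e+07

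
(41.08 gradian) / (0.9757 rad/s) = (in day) 7.655e-06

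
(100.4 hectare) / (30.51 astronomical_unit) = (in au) 1.47e-18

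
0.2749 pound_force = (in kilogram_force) 0.1247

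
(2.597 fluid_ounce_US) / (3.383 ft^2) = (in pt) 0.6927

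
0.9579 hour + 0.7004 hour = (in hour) 1.658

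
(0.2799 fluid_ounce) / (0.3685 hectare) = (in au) 1.502e-20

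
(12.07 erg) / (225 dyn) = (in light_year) 5.67e-20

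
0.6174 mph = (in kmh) 0.9936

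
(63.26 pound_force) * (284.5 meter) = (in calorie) 1.913e+04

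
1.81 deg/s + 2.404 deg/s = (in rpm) 0.7023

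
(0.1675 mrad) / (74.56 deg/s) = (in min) 2.145e-06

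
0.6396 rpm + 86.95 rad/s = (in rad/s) 87.02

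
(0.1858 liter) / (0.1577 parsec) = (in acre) 9.435e-24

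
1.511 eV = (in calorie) 5.786e-20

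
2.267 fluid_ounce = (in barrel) 0.0004217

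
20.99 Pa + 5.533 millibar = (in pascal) 574.3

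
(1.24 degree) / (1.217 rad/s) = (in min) 0.0002964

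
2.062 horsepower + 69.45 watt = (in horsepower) 2.155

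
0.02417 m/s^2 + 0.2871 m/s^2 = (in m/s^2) 0.3113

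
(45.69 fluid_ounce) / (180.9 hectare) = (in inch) 2.941e-08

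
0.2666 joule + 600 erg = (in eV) 1.664e+18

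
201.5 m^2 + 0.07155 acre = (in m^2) 491.1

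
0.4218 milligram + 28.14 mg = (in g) 0.02856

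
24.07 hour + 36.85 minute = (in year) 0.002818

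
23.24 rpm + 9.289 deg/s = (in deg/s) 148.7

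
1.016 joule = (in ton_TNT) 2.428e-10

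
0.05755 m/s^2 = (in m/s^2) 0.05755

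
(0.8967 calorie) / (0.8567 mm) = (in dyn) 4.379e+08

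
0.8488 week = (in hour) 142.6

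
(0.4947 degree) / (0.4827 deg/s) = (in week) 1.695e-06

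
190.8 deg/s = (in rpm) 31.8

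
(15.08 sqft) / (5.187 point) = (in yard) 837.3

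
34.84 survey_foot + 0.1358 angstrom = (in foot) 34.84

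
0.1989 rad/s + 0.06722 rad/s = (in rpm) 2.541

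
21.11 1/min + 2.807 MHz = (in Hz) 2.807e+06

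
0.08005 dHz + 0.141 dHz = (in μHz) 2.21e+04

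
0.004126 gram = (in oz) 0.0001455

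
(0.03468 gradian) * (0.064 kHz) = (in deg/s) 1.998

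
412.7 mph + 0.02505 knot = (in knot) 358.7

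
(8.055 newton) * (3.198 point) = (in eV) 5.672e+16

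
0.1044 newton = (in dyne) 1.044e+04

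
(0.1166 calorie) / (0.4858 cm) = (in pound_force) 22.58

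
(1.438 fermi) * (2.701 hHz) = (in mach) 1.141e-15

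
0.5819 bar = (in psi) 8.44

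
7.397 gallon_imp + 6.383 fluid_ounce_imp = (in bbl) 0.2127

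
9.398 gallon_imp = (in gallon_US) 11.29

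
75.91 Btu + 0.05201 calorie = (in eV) 4.999e+23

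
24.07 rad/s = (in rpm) 229.9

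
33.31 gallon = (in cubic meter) 0.1261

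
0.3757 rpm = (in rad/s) 0.03934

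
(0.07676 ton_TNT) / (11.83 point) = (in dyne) 7.696e+15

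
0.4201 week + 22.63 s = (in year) 0.008057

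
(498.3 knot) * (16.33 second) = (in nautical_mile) 2.26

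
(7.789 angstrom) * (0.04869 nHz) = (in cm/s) 3.792e-18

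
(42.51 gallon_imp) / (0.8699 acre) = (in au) 3.67e-16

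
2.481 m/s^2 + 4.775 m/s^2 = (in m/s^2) 7.256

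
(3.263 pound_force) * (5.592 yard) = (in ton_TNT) 1.774e-08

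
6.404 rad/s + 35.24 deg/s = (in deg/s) 402.2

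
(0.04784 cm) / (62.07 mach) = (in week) 3.743e-14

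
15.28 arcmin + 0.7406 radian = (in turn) 0.1186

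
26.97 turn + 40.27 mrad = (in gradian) 1.079e+04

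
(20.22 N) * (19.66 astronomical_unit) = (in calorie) 1.421e+13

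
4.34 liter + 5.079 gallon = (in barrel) 0.1482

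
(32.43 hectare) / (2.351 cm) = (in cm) 1.379e+09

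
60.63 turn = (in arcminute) 1.31e+06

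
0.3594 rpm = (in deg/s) 2.156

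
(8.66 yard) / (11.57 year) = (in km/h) 7.813e-08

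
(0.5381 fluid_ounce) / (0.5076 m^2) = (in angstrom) 3.135e+05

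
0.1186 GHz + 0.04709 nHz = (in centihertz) 1.186e+10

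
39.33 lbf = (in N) 174.9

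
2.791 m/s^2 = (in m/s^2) 2.791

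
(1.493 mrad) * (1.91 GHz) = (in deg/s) 1.634e+08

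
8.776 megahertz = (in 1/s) 8.776e+06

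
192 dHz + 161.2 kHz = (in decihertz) 1.612e+06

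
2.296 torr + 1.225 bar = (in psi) 17.81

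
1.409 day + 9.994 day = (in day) 11.4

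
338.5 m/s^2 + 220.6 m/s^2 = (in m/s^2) 559.1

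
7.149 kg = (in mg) 7.149e+06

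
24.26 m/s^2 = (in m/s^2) 24.26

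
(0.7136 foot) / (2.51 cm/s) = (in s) 8.666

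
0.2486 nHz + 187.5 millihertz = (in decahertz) 0.01875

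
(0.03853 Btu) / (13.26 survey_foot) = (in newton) 10.06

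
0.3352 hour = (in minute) 20.11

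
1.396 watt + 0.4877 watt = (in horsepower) 0.002526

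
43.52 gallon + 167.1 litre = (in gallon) 87.66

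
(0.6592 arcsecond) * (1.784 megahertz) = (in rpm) 54.45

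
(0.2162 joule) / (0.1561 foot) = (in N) 4.544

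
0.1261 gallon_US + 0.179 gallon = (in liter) 1.155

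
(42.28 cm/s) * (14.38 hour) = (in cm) 2.189e+06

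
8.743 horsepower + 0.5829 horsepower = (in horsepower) 9.326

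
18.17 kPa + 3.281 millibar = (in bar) 0.185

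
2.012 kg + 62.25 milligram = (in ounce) 70.97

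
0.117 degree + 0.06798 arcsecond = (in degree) 0.117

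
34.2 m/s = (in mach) 0.1004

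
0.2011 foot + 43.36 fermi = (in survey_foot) 0.2011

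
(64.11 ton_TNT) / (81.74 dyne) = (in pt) 9.302e+17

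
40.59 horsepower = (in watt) 3.027e+04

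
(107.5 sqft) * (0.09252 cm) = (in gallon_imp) 2.033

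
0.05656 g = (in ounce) 0.001995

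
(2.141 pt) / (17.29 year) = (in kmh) 4.987e-12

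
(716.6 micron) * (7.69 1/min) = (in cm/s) 0.009184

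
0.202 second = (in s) 0.202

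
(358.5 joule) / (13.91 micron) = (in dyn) 2.577e+12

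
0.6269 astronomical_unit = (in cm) 9.378e+12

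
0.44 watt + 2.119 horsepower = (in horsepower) 2.12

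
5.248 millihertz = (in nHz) 5.248e+06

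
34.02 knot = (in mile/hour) 39.15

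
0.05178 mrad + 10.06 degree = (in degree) 10.06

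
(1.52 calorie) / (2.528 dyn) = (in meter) 2.516e+05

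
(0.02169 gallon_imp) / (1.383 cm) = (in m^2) 0.00713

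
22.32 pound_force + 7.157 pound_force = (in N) 131.1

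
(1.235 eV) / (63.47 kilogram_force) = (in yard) 3.477e-22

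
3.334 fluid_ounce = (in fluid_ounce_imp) 3.47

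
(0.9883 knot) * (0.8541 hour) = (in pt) 4.431e+06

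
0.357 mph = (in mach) 0.0004687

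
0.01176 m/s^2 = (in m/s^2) 0.01176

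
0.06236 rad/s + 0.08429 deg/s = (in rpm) 0.6095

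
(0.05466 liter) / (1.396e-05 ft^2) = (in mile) 0.02619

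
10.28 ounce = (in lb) 0.6425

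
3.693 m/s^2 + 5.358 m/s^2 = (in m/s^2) 9.051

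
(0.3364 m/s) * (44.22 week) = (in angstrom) 8.997e+16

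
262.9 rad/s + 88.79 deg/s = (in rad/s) 264.4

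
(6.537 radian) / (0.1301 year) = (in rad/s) 1.593e-06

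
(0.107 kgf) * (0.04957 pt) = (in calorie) 4.386e-06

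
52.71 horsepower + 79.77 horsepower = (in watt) 9.879e+04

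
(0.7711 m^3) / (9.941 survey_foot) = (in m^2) 0.2545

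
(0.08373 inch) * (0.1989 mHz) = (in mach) 1.242e-09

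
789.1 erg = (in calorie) 1.886e-05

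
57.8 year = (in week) 3014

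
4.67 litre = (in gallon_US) 1.234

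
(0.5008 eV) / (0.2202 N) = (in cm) 3.644e-17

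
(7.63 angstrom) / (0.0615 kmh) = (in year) 1.416e-15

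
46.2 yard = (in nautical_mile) 0.02281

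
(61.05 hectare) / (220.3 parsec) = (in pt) 2.546e-10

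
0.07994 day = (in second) 6907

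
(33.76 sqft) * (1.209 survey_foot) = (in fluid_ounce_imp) 4.068e+04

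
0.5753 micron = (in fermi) 5.753e+08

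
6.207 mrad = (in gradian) 0.3951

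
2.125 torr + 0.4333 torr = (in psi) 0.04947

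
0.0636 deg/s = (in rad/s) 0.00111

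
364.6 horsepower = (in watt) 2.719e+05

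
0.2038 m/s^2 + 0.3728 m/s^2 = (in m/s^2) 0.5766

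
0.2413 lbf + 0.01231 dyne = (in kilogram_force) 0.1095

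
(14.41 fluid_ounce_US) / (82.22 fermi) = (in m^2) 5.183e+09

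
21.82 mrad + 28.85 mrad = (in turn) 0.008064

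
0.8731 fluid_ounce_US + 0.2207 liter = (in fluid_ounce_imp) 8.676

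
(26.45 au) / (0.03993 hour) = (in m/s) 2.753e+10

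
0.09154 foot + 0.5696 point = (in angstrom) 2.81e+08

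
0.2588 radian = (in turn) 0.04119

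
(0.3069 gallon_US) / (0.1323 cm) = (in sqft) 9.452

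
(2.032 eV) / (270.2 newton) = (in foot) 3.953e-21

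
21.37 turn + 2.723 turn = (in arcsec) 3.122e+07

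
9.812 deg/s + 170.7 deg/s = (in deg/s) 180.5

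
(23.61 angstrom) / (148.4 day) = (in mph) 4.119e-16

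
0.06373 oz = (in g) 1.807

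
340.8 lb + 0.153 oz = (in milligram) 1.546e+08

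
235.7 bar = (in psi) 3419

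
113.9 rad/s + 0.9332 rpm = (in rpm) 1089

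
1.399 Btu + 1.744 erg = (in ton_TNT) 3.528e-07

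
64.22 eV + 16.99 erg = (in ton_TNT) 4.061e-16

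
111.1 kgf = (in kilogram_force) 111.1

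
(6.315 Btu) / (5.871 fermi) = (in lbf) 2.551e+17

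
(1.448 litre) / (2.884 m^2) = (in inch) 0.01977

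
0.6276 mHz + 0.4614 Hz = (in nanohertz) 4.62e+08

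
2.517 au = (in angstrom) 3.765e+21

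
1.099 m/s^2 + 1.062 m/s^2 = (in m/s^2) 2.161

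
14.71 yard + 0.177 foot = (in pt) 3.828e+04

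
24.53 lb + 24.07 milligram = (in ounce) 392.5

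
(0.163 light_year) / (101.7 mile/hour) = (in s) 3.392e+13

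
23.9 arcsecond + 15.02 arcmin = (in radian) 0.004485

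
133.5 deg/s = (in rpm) 22.25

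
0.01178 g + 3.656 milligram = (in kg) 1.544e-05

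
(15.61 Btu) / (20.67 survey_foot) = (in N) 2614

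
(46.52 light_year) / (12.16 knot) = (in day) 8.143e+11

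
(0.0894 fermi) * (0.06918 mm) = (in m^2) 6.185e-21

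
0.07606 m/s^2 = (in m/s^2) 0.07606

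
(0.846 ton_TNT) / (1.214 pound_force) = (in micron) 6.555e+14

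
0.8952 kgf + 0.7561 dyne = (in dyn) 8.779e+05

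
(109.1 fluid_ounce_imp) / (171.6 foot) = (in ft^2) 0.0006379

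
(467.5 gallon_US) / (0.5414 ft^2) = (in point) 9.973e+04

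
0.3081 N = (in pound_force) 0.06926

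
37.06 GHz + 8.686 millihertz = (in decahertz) 3.706e+09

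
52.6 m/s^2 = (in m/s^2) 52.6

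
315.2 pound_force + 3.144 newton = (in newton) 1405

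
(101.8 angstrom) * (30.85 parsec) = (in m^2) 9.691e+09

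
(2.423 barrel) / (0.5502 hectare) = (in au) 4.68e-16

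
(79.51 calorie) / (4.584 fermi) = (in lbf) 1.631e+16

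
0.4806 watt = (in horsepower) 0.0006445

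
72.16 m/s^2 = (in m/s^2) 72.16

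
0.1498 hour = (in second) 539.3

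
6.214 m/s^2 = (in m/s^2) 6.214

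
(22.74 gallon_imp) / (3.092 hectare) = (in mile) 2.077e-09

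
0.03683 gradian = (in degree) 0.03315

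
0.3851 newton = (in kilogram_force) 0.03927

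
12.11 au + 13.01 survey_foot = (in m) 1.812e+12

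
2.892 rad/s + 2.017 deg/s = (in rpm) 27.95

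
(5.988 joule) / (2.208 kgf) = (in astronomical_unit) 1.849e-12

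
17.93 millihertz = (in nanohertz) 1.793e+07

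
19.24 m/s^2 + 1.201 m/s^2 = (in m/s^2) 20.44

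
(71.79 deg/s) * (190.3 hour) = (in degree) 4.918e+07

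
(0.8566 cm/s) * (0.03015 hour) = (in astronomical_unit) 6.215e-12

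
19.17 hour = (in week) 0.1141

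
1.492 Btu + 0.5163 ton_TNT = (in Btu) 2.047e+06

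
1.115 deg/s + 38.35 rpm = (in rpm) 38.54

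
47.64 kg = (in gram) 4.764e+04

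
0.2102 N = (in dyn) 2.102e+04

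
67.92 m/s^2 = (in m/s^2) 67.92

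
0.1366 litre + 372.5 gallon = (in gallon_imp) 310.2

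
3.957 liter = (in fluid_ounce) 133.8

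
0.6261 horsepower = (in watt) 466.9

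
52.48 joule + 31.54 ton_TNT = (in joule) 1.32e+11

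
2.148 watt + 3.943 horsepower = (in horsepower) 3.946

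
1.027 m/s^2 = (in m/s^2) 1.027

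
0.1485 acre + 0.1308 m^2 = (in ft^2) 6470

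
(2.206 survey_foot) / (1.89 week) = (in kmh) 2.118e-06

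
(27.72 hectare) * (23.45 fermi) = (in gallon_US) 1.717e-06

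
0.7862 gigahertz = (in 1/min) 4.717e+10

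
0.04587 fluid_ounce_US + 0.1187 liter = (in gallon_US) 0.03172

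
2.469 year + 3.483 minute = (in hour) 2.163e+04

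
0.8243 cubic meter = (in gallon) 217.8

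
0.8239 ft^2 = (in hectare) 7.654e-06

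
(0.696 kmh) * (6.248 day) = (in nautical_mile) 56.35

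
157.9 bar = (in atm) 155.8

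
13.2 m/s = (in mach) 0.03877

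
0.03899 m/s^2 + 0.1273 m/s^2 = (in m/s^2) 0.1663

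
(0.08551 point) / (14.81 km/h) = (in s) 7.333e-06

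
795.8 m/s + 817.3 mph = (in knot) 2257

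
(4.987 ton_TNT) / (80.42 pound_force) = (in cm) 5.833e+09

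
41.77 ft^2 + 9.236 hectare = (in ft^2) 9.942e+05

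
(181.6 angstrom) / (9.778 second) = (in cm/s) 1.857e-07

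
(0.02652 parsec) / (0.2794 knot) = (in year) 1.805e+08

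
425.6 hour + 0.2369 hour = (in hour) 425.8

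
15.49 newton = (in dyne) 1.549e+06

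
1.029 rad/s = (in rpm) 9.826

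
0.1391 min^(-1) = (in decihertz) 0.02318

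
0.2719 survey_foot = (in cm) 8.288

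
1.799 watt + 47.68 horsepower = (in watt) 3.556e+04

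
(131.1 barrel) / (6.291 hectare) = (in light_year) 3.502e-20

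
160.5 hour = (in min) 9630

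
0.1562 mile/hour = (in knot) 0.1357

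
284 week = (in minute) 2.863e+06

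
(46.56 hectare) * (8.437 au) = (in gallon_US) 1.552e+20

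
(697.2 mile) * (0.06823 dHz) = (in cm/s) 7.656e+05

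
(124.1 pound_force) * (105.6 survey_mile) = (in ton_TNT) 0.02242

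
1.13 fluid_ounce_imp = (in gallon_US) 0.008482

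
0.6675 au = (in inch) 3.931e+12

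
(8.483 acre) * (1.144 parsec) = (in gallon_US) 3.201e+23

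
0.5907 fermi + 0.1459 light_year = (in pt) 3.913e+18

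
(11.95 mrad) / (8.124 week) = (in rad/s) 2.432e-09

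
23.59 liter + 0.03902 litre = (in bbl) 0.1486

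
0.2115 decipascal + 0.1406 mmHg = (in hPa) 0.1877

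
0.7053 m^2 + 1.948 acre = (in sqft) 8.486e+04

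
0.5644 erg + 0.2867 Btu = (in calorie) 72.3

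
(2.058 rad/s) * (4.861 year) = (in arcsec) 6.507e+13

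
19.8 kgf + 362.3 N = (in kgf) 56.74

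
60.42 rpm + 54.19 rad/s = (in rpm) 577.9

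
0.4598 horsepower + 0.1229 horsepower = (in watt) 434.5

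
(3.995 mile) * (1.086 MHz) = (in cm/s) 6.982e+11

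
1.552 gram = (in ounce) 0.05475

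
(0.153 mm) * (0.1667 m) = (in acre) 6.302e-09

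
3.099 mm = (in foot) 0.01017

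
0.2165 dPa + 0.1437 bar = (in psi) 2.084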